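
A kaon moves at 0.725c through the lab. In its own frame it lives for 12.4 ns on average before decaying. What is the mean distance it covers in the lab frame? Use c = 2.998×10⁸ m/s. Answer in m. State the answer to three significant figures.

Lorentz factor: γ = (1 − 0.525625)^(−1/2) = 1.4519.
Lab-frame lifetime: Δt = γτ = 1.4519 × 12.4 ns = 18.004 ns.
Distance: d = vΔt = 0.725 × 2.998×10⁸ m/s × 1.8004×10^-8 s = 3.91 m.

3.91 m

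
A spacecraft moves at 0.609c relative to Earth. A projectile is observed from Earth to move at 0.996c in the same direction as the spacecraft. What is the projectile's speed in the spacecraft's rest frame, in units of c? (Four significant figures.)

Transform to the spacecraft's frame: u' = (u − v)/(1 − uv/c²).
u' = (0.996 − 0.609)/(1 − 0.996×0.609) = 0.387/0.393436 = 0.98364.
Speed in the spacecraft's frame: 0.9836c (in the same direction).

0.9836c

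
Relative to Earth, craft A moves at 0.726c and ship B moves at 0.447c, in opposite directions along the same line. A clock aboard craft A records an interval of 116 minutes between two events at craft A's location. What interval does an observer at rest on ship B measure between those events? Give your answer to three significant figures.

250 minutes

Transform craft A's velocity into ship B's frame: (0.726 + 0.447)/(1 + 0.726·0.447) = 1.173/1.324522, so the relative speed is 0.8856c.
γ for this relative speed: γ = 1/√(1 − 0.784287) = 2.1531.
Craft A's interval is proper; time dilation gives Δt_B = γΔτ = 2.1531 × 116 minutes = 250 minutes.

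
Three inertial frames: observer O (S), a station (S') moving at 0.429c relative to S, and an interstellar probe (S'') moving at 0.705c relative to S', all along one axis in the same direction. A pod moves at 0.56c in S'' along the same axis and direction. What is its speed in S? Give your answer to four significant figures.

0.9617c

Apply u = (u'+v)/(1+u'v) twice. Pod in the station frame: (0.56+0.705)/(1+0.56·0.705) = 1.265/1.3948 = 0.90694c.
That velocity, transformed to the rest frame of observer O: (0.90694+0.429)/(1+0.90694·0.429) = 1.33594/1.38907726 = 0.96175c.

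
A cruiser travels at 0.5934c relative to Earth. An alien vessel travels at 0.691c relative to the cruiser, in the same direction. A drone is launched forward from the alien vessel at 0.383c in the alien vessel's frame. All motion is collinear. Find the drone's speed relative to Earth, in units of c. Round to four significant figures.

Compose velocities in two stages. Stage 1 (into S'): u₁ = (0.383+0.691)/(1+0.383×0.691) = 0.84924.
Stage 2 (into S): u = (0.84924+0.5934)/(1+0.84924×0.5934) = 0.95924, so the speed is 0.9592c.

0.9592c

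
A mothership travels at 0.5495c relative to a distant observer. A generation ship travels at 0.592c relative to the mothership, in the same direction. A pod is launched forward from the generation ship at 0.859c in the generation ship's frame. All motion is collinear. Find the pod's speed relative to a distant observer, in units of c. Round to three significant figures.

Apply u = (u'+v)/(1+u'v) twice. Pod in the mothership frame: (0.859+0.592)/(1+0.859·0.592) = 1.451/1.508528 = 0.96186c.
That velocity, transformed to the rest frame of a distant observer: (0.96186+0.5495)/(1+0.96186·0.5495) = 1.51136/1.52854207 = 0.98876c.

0.989c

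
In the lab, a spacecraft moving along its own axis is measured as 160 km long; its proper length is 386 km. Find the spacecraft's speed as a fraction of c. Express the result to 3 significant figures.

0.910c

Length contraction gives γ = L₀/L = 386/160 = 2.4125.
β = √(1 − 1/γ²) = √0.828183 = 0.910.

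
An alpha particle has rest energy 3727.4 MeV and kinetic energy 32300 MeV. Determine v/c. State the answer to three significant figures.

0.995

K = (γ−1)mc², so γ = 1 + 32300/3727.4 = 9.6656.
Then v/c = √(1 − γ⁻²) = √(1 − 0.0107039) = √0.9892961 = 0.995.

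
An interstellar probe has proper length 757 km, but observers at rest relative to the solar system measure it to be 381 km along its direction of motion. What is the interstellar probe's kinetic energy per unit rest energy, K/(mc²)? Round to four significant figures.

Length contraction gives γ = L₀/L = 757/381 = 1.98688.
Since K = (γ−1)mc², K/(mc²) = 1.98688 − 1 = 0.9869.

0.9869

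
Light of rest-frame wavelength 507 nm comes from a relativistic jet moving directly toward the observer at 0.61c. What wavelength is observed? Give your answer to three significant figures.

250 nm

Relativistic Doppler for wavelength: λ_obs = λ_src · √((1−β)/(1+β)).
With β = 0.61: factor = √(0.39/1.61) = 0.49217.
λ_obs = 507 × 0.49217 = 250 nm.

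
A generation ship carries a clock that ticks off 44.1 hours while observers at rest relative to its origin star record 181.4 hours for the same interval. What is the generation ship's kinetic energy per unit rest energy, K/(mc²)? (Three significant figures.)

3.11

The time-dilation ratio gives γ = 181.4/44.1 = 4.11338.
K/(mc²) = γ − 1 = 4.11338 − 1 = 3.11.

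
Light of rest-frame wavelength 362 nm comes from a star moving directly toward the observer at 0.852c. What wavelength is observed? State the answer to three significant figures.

Relativistic Doppler for wavelength: λ_obs = λ_src · √((1−β)/(1+β)).
With β = 0.852: factor = √(0.148/1.852) = 0.28269.
λ_obs = 362 × 0.28269 = 102 nm.

102 nm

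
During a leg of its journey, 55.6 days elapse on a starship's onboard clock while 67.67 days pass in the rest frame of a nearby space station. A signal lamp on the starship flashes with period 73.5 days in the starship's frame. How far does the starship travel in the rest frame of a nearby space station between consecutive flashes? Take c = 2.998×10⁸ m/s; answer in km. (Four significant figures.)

1.321×10^12 km

From Δt = γΔτ: γ = 67.67/55.6 = 1.21709.
β = √(1 − 1/γ²) = 0.57002. Lab-frame period = γτ = 1.21709×73.5 days = 89.456 days. Distance = βc × γτ = 0.57002 × 2.998×10⁸ m/s × 7728998.4 s = 1.3208×10^15 m = 1.321×10^12 km.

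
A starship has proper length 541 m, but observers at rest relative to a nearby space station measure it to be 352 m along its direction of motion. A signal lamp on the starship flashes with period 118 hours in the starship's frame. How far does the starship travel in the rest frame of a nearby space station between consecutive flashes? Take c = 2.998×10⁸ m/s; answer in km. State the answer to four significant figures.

Length contraction gives γ = L₀/L = 541/352 = 1.53693.
β = √(1 − 1/γ²) = 0.75938. Lab-frame period = γτ = 1.53693×118 hours = 181.36 hours. Distance = βc × γτ = 0.75938 × 2.998×10⁸ m/s × 652896 s = 1.4864×10^14 m = 1.486×10^11 km.

1.486×10^11 km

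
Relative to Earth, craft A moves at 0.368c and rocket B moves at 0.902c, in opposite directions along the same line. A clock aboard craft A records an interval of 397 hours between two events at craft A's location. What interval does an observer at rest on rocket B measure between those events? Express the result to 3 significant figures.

The velocity of craft A relative to rocket B is (0.368 + 0.902)c / (1 + 0.368×0.902) = 0.9535c; relative speed 0.9535c.
At |u| = 0.9535c, γ = (1 − 0.909162)^(−1/2) = 3.3179.
Craft A's interval is proper; time dilation gives Δt_B = γΔτ = 3.3179 × 397 hours = 1320 hours.

1320 hours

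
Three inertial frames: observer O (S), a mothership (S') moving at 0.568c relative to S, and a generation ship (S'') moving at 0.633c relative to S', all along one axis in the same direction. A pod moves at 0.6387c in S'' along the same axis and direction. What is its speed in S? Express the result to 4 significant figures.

0.9731c

First combine the pod and generation ship (S''→S'): u₁ = (0.6387 + 0.633)/(1 + 0.6387×0.633) = 1.2717/1.4042971 = 0.90558.
Then combine with the mothership (S'→S): u = (0.90558 + 0.568)/(1 + 0.90558×0.568) = 1.47358/1.51436944 = 0.97307.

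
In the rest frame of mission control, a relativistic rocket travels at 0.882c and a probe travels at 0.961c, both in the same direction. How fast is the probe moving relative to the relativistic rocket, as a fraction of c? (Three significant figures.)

0.518c

Transform to the relativistic rocket's frame: u' = (u − v)/(1 − uv/c²).
u' = (0.961 − 0.882)/(1 − 0.961×0.882) = 0.079/0.152398 = 0.51838.
Speed in the relativistic rocket's frame: 0.518c (in the same direction).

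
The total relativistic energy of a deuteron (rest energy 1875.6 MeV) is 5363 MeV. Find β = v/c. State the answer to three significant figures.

γ = E/(mc²) = 5363/1875.6 = 2.8594.
β = √(1 − 1/γ²) = √(1 − 0.122307) = √0.877693 = 0.937.

0.937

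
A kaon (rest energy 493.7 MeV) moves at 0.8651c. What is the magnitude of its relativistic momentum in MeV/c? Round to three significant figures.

γ = 1/√(1 − β²) = 1/√(1 − 0.74839801) = 1/√0.25160199 = 1/0.501599 = 1.9936.
Momentum: p = γβ·mc = 1.9936 × 0.8651 × 493.7 MeV/c = 851 MeV/c.

851 MeV/c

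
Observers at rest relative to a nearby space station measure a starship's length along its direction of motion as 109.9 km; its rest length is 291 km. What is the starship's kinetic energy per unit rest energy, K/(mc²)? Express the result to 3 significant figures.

1.65

Length contraction gives γ = L₀/L = 291/109.9 = 2.64786.
K/(mc²) = γ − 1 = 2.64786 − 1 = 1.65.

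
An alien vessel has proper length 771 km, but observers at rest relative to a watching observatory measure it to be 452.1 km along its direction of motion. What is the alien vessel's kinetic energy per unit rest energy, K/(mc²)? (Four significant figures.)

0.7054

Length contraction gives γ = L₀/L = 771/452.1 = 1.70537.
Since K = (γ−1)mc², K/(mc²) = 1.70537 − 1 = 0.7054.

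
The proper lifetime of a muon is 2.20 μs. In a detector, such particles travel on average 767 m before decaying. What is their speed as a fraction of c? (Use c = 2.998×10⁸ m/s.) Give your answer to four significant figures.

Lab distance = (lab lifetime)·v = γτ·βc, so βγ = d/(cτ) = 767.0/(2.998×10⁸ × 2.200×10^-6) = 1.1629.
With βγ = 1.1629: γ² = 1 + (βγ)² = 2.35234, and β = (βγ)/γ = 1.1629/1.53373 = 0.7582.

0.7582c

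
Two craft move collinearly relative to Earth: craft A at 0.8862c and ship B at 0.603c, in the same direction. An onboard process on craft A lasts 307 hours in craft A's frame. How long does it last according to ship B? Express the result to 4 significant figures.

The velocity of craft A relative to ship B is (0.8862 − 0.603)c / (1 − 0.8862×0.603) = 0.60822c; relative speed 0.60822c.
At |u| = 0.60822c, γ = (1 − 0.369932)^(−1/2) = 1.2598.
Craft A's interval is proper; time dilation gives Δt_B = γΔτ = 1.2598 × 307 hours = 386.8 hours.

386.8 hours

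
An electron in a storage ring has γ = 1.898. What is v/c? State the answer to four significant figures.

0.8499

β = √(1 − 1/γ²) = √(1 − 1/3.602404) = √0.722408 = 0.8499.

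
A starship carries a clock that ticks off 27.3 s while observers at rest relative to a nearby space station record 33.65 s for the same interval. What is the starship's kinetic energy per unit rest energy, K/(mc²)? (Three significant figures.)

γ = Δt/Δτ = 33.65/27.3 = 1.2326.
K/(mc²) = γ − 1 = 1.2326 − 1 = 0.233.

0.233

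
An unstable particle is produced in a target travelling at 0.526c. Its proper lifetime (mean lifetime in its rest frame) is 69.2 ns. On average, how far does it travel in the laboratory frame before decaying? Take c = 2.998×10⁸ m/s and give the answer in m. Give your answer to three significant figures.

β² = 0.276676, so γ = 1/√0.723324 = 1.1758.
Lab-frame lifetime: Δt = γτ = 1.1758 × 69.2 ns = 81.365 ns.
Distance: d = vΔt = 0.526 × 2.998×10⁸ m/s × 8.1365×10^-8 s = 12.8 m.

12.8 m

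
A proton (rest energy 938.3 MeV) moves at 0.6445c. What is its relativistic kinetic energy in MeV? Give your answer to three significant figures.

289 MeV

γ = 1/√(1 − β²) = 1/√(1 − 0.41538025) = 1/√0.58461975 = 1.30787.
Kinetic energy: K = (γ − 1)mc² = (1.30787 − 1) × 938.3 MeV = 0.30787 × 938.3 = 289 MeV.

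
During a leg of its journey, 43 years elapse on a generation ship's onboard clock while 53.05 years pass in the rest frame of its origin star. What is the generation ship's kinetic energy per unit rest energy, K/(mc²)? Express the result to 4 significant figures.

0.2337

The time-dilation ratio gives γ = 53.05/43 = 1.23372.
Since K = (γ−1)mc², K/(mc²) = 1.23372 − 1 = 0.2337.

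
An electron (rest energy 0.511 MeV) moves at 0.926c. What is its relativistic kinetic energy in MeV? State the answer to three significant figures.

0.843 MeV

γ = 1/√(1 − β²) = 1/√(1 − 0.857476) = 1/√0.142524 = 1/0.377524 = 2.6488.
Kinetic energy: K = (γ − 1)mc² = (2.6488 − 1) × 0.511 MeV = 1.6488 × 0.511 = 0.843 MeV.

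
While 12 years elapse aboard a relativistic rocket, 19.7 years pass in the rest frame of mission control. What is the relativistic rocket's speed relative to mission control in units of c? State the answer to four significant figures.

0.7931c

γ = Δt/Δτ = 19.7/12 = 1.6417.
β = √(1 − 1/γ²) = √(1 − 0.371033) = √0.628967 = 0.7931.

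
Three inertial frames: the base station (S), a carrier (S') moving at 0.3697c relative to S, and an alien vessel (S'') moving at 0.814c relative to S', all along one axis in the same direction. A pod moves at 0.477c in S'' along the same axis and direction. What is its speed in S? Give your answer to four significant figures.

Apply u = (u'+v)/(1+u'v) twice. Pod in the carrier frame: (0.477+0.814)/(1+0.477·0.814) = 1.291/1.388278 = 0.92993c.
That velocity, transformed to the rest frame of the base station: (0.92993+0.3697)/(1+0.92993·0.3697) = 1.29963/1.343795121 = 0.96713c.

0.9671c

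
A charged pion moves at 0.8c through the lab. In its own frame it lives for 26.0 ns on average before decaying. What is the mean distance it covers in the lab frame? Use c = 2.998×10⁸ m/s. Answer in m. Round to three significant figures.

γ = 1/√(1 − β²) = 1/√(1 − 0.64) = 1/√0.36 = 1/0.6 = 1.6667.
Lab-frame lifetime: Δt = γτ = 1.6667 × 26.0 ns = 43.334 ns.
Distance: d = vΔt = 0.8 × 2.998×10⁸ m/s × 4.3334×10^-8 s = 10.4 m.

10.4 m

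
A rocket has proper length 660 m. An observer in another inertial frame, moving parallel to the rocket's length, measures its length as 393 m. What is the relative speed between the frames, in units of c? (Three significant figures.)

Length contraction gives γ = L₀/L = 660/393 = 1.6794.
β = √(1 − 1/γ²) = √0.645438 = 0.803.

0.803c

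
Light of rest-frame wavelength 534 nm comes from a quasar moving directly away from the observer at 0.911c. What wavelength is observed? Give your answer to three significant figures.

Relativistic Doppler for wavelength: λ_obs = λ_src · √((1+β)/(1−β)).
With β = 0.911: factor = √(1.911/0.089) = 4.6338.
λ_obs = 534 × 4.6338 = 2470 nm.

2470 nm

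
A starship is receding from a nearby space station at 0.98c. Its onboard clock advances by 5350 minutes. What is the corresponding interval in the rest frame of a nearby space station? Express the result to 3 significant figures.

With β = 0.98, γ = 1/√(1 − 0.98²) = 1/√0.0396 = 5.0252.
The onboard clock measures proper time, so the interval in the rest frame of a nearby space station is dilated: Δt = γ·Δτ = 5.0252 × 5350 minutes = 26900 minutes.

26900 minutes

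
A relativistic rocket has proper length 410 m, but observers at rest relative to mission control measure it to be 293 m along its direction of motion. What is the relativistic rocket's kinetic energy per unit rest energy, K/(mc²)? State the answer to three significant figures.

Length contraction gives γ = L₀/L = 410/293 = 1.39932.
Since K = (γ−1)mc², K/(mc²) = 1.39932 − 1 = 0.399.

0.399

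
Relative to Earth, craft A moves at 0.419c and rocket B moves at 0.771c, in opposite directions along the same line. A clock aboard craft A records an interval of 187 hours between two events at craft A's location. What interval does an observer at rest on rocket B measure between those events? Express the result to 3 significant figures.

Transform craft A's velocity into rocket B's frame: (0.419 + 0.771)/(1 + 0.419·0.771) = 1.19/1.323049, so the relative speed is 0.89944c.
At |u| = 0.89944c, γ = (1 − 0.808992)^(−1/2) = 2.2881.
The clock on craft A records proper time, so rocket B measures Δt = γΔτ = 2.2881 × 187 = 428 hours.

428 hours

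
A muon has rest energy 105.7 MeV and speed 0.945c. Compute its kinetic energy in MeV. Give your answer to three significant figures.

γ = 1/√(1 − β²) = 1/√(1 − 0.893025) = 1/√0.106975 = 1/0.32707 = 3.0574.
Kinetic energy: K = (γ − 1)mc² = (3.0574 − 1) × 105.7 MeV = 2.0574 × 105.7 = 217 MeV.

217 MeV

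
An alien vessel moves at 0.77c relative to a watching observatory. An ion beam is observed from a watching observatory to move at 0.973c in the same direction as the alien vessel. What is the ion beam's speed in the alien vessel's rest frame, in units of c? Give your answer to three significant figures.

0.809c

Transform to the alien vessel's frame: u' = (u − v)/(1 − uv/c²).
u' = (0.973 − 0.77)/(1 − 0.973×0.77) = 0.203/0.25079 = 0.80944.
Speed in the alien vessel's frame: 0.809c (in the same direction).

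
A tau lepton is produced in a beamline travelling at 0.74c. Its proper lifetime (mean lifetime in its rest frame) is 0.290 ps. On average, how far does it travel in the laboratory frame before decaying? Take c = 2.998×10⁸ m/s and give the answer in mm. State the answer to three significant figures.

0.0957 mm

Lorentz factor: γ = (1 − 0.5476)^(−1/2) = 1.4868.
Lab-frame lifetime: Δt = γτ = 1.4868 × 0.290 ps = 0.43117 ps.
Distance: d = vΔt = 0.74 × 2.998×10⁸ m/s × 4.3117×10^-13 s = 9.57×10^-5 m = 0.0957 mm.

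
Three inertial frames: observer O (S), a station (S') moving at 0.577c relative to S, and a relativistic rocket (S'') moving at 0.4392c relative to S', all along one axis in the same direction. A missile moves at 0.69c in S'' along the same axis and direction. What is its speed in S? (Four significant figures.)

0.9624c

Apply u = (u'+v)/(1+u'v) twice. Missile in the station frame: (0.69+0.4392)/(1+0.69·0.4392) = 1.1292/1.303048 = 0.86658c.
That velocity, transformed to the rest frame of observer O: (0.86658+0.577)/(1+0.86658·0.577) = 1.44358/1.50001666 = 0.96238c.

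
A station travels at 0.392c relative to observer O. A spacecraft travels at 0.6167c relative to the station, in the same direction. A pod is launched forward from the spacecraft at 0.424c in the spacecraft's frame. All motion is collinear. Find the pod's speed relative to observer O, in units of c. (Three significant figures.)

0.920c

Compose velocities in two stages. Stage 1 (into S'): u₁ = (0.424+0.6167)/(1+0.424×0.6167) = 0.82498.
Stage 2 (into S): u = (0.82498+0.392)/(1+0.82498×0.392) = 0.91959, so the speed is 0.920c.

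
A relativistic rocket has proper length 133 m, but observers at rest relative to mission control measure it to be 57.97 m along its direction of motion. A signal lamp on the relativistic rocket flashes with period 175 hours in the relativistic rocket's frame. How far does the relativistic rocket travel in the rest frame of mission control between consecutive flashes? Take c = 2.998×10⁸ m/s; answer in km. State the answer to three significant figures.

3.90×10^11 km

Length contraction gives γ = L₀/L = 133/57.97 = 2.29429.
β = √(1 − 1/γ²) = 0.90001. Lab-frame period = γτ = 2.29429×175 hours = 401.5 hours. Distance = βc × γτ = 0.90001 × 2.998×10⁸ m/s × 1445400 s = 3.9000×10^14 m = 3.90×10^11 km.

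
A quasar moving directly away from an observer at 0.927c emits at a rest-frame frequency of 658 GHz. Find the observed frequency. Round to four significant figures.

Relativistic Doppler (source moving away): f_obs = f_src · √((1−β)/(1+β)).
With β = 0.927: factor = √(0.073/1.927) = 0.19463.
f_obs = 658 × 0.19463 = 128.1 GHz.

128.1 GHz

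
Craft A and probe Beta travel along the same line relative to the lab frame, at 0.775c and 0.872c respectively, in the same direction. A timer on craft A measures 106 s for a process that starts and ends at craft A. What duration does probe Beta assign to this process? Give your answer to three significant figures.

111 s

The velocity of craft A relative to probe Beta is (0.775 − 0.872)c / (1 − 0.775×0.872) = −0.2992c; relative speed 0.2992c.
At |u| = 0.2992c, γ = (1 − 0.0895206)^(−1/2) = 1.048.
The clock on craft A records proper time, so probe Beta measures Δt = γΔτ = 1.048 × 106 = 111 s.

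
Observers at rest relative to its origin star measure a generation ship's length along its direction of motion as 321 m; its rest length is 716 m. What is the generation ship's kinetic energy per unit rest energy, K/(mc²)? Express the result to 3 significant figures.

1.23

From L = L₀/γ: γ = 716/321 = 2.23053.
K/(mc²) = γ − 1 = 2.23053 − 1 = 1.23.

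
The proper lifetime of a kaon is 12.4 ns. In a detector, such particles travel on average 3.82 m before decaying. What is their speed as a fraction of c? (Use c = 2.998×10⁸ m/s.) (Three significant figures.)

0.717c

Lab distance = (lab lifetime)·v = γτ·βc, so βγ = d/(cτ) = 3.820/(2.998×10⁸ × 1.240×10^-8) = 1.0276.
With βγ = 1.0276: γ² = 1 + (βγ)² = 2.05596, and β = (βγ)/γ = 1.0276/1.43386 = 0.717.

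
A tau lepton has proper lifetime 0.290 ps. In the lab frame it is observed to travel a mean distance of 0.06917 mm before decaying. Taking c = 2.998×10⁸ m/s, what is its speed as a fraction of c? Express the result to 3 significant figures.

d = βγcτ ⇒ βγ = d/(cτ) = 6.917×10^-5 m / (8.6942×10^-5 m) = 0.79559.
β = (βγ)/√(1+(βγ)²) = 0.79559/√1.632963 = 0.623.

0.623c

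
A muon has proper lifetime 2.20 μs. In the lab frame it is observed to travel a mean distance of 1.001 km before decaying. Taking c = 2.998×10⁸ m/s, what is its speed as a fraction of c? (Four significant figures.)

Let x = d/(cτ) = 1001 m / (2.998×10⁸ m/s × 2.200×10^-6 s) = 1.5177. Since d = βγcτ, x = βγ = β/√(1−β²).
Solving: β² = x²/(1+x²) = 2.30341/3.30341 = 0.697283, so β = 0.8350.

0.8350c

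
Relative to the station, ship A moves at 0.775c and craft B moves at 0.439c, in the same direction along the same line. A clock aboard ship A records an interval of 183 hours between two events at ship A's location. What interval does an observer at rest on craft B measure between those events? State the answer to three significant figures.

The velocity of ship A relative to craft B is (0.775 − 0.439)c / (1 − 0.775×0.439) = 0.50926c; relative speed 0.50926c.
γ for this relative speed: γ = 1/√(1 − 0.259346) = 1.162.
The clock on ship A records proper time, so craft B measures Δt = γΔτ = 1.162 × 183 = 213 hours.

213 hours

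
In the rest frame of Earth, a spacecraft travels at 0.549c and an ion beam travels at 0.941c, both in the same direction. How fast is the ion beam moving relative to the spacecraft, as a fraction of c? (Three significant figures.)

Transform to the spacecraft's frame: u' = (u − v)/(1 − uv/c²).
u' = (0.941 − 0.549)/(1 − 0.941×0.549) = 0.392/0.483391 = 0.81094.
Speed in the spacecraft's frame: 0.811c (in the same direction).

0.811c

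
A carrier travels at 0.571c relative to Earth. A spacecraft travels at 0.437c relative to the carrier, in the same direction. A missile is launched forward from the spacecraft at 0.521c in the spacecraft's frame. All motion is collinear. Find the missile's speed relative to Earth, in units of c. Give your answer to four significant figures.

First combine the missile and spacecraft (S''→S'): u₁ = (0.521 + 0.437)/(1 + 0.521×0.437) = 0.958/1.227677 = 0.78034.
Then combine with the carrier (S'→S): u = (0.78034 + 0.571)/(1 + 0.78034×0.571) = 1.35134/1.44557414 = 0.93481.

0.9348c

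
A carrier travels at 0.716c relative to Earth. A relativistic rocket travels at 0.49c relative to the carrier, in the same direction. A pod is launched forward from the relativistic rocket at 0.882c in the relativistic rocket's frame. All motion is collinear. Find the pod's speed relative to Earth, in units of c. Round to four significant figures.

0.9929c

Compose velocities in two stages. Stage 1 (into S'): u₁ = (0.882+0.49)/(1+0.882×0.49) = 0.95798.
Stage 2 (into S): u = (0.95798+0.716)/(1+0.95798×0.716) = 0.99292, so the speed is 0.9929c.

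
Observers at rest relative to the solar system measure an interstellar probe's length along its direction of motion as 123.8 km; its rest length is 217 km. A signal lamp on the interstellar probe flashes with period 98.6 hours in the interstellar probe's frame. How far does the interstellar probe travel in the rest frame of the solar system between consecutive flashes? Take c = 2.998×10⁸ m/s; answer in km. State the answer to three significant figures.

1.53×10^11 km

γ = L₀/L = 217/123.8 = 1.75283.
β = √(1 − 1/γ²) = 0.82129. Lab-frame period = γτ = 1.75283×98.6 hours = 172.83 hours. Distance = βc × γτ = 0.82129 × 2.998×10⁸ m/s × 622188 s = 1.5320×10^14 m = 1.53×10^11 km.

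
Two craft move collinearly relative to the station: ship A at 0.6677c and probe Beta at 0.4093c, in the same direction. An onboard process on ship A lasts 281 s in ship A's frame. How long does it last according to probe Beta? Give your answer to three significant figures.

The velocity of ship A relative to probe Beta is (0.6677 − 0.4093)c / (1 − 0.6677×0.4093) = 0.35557c; relative speed 0.35557c.
At |u| = 0.35557c, γ = (1 − 0.12643)^(−1/2) = 1.0699.
The clock on ship A records proper time, so probe Beta measures Δt = γΔτ = 1.0699 × 281 = 301 s.

301 s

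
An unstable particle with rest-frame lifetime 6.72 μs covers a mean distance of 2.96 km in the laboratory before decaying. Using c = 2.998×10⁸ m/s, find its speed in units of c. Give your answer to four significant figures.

d = βγcτ ⇒ βγ = d/(cτ) = 2960 m / (2014.656 m) = 1.4692.
β = (βγ)/√(1+(βγ)²) = 1.4692/√3.15855 = 0.8267.

0.8267c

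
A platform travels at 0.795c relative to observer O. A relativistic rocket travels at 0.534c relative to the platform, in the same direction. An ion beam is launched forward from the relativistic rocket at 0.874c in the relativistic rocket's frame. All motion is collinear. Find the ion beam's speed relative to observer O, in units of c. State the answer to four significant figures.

0.9953c

Compose velocities in two stages. Stage 1 (into S'): u₁ = (0.874+0.534)/(1+0.874×0.534) = 0.95997.
Stage 2 (into S): u = (0.95997+0.795)/(1+0.95997×0.795) = 0.99535, so the speed is 0.9953c.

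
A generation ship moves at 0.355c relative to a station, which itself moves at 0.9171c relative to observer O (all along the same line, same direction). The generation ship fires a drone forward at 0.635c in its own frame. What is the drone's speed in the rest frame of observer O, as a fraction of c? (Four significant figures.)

Apply u = (u'+v)/(1+u'v) twice. Drone in the station frame: (0.635+0.355)/(1+0.635·0.355) = 0.99/1.225425 = 0.80788c.
That velocity, transformed to the rest frame of observer O: (0.80788+0.9171)/(1+0.80788·0.9171) = 1.72498/1.740906748 = 0.99085c.

0.9909c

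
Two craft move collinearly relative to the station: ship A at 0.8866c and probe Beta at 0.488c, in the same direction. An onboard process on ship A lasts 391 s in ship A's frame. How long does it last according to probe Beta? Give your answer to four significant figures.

549.5 s

The velocity of ship A relative to probe Beta is (0.8866 − 0.488)c / (1 − 0.8866×0.488) = 0.70258c; relative speed 0.70258c.
γ for this relative speed: γ = 1/√(1 − 0.493619) = 1.4053.
The clock on ship A records proper time, so probe Beta measures Δt = γΔτ = 1.4053 × 391 = 549.5 s.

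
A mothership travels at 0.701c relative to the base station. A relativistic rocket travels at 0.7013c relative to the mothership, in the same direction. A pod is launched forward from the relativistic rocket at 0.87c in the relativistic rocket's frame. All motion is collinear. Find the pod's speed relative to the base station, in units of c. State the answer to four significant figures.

0.9957c

First combine the pod and relativistic rocket (S''→S'): u₁ = (0.87 + 0.7013)/(1 + 0.87×0.7013) = 1.5713/1.610131 = 0.97588.
Then combine with the mothership (S'→S): u = (0.97588 + 0.701)/(1 + 0.97588×0.701) = 1.67688/1.68409188 = 0.99572.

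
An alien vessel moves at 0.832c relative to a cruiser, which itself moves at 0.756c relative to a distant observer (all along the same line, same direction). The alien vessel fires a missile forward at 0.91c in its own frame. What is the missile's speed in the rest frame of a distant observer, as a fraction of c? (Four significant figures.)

First combine the missile and alien vessel (S''→S'): u₁ = (0.91 + 0.832)/(1 + 0.91×0.832) = 1.742/1.75712 = 0.9914.
Then combine with the cruiser (S'→S): u = (0.9914 + 0.756)/(1 + 0.9914×0.756) = 1.7474/1.7494984 = 0.9988.

0.9988c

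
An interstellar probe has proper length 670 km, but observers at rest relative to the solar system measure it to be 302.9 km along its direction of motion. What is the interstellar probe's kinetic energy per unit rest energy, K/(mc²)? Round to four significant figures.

Length contraction gives γ = L₀/L = 670/302.9 = 2.21195.
Since K = (γ−1)mc², K/(mc²) = 2.21195 − 1 = 1.212.

1.212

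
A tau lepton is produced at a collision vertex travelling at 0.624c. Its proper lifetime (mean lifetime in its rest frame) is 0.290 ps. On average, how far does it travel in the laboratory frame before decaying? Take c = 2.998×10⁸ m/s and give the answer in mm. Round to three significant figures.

0.0694 mm

With β = 0.624, γ = 1/√(1 − 0.624²) = 1/√0.610624 = 1.2797.
Lab-frame lifetime: Δt = γτ = 1.2797 × 0.290 ps = 0.37111 ps.
Distance: d = vΔt = 0.624 × 2.998×10⁸ m/s × 3.7111×10^-13 s = 6.94×10^-5 m = 0.0694 mm.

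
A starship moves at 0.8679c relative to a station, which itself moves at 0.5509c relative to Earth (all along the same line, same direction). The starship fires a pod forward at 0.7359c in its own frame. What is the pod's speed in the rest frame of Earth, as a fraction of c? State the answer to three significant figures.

0.994c

Apply u = (u'+v)/(1+u'v) twice. Pod in the station frame: (0.7359+0.8679)/(1+0.7359·0.8679) = 1.6038/1.63868761 = 0.97871c.
That velocity, transformed to the rest frame of Earth: (0.97871+0.5509)/(1+0.97871·0.5509) = 1.52961/1.539171339 = 0.99379c.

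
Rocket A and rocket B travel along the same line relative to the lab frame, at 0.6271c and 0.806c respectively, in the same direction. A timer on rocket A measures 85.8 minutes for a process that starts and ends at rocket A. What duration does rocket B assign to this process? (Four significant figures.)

92.03 minutes

Speed of rocket A in rocket B's frame: u = (v_A − v_B)/(1 − v_A v_B/c²) = (0.6271 − 0.806)/(1 − 0.6271×0.806) = −0.1789/0.4945574 = −0.36174; |u| = 0.36174c.
γ for this relative speed: γ = 1/√(1 − 0.130856) = 1.0726.
Rocket A's interval is proper; time dilation gives Δt_B = γΔτ = 1.0726 × 85.8 minutes = 92.03 minutes.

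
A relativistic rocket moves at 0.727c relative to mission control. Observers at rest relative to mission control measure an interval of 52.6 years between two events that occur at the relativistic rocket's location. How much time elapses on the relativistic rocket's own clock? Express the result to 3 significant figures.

36.1 years

γ = 1/√(1 − β²) = 1/√(1 − 0.528529) = 1/√0.471471 = 1/0.686637 = 1.4564.
The moving clock records proper time: Δτ = Δt/γ = 52.6/1.4564 = 36.1 years.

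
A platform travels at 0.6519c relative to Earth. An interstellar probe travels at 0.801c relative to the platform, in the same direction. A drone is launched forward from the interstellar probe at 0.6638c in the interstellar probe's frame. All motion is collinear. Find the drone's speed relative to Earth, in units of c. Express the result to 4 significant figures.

Compose velocities in two stages. Stage 1 (into S'): u₁ = (0.6638+0.801)/(1+0.6638×0.801) = 0.95632.
Stage 2 (into S): u = (0.95632+0.6519)/(1+0.95632×0.6519) = 0.99063, so the speed is 0.9906c.

0.9906c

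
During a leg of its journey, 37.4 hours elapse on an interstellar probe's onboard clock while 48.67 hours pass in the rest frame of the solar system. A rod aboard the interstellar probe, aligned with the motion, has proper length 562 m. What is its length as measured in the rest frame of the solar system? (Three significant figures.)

γ = Δt/Δτ = 48.67/37.4 = 1.30134.
The rod contracts by the same γ: 562 m / 1.30134 = 432 m.

432 m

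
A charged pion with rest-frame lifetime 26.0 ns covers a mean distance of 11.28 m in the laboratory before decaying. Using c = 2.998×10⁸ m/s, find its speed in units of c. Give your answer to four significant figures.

0.8227c

d = βγcτ ⇒ βγ = d/(cτ) = 11.28 m / (7.7948 m) = 1.4471.
β = (βγ)/√(1+(βγ)²) = 1.4471/√3.0941 = 0.8227.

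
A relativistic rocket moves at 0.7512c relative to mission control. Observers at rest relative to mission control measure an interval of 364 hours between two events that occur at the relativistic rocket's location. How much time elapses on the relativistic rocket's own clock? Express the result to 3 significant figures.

240 hours

With β = 0.7512, γ = 1/√(1 − 0.7512²) = 1/√0.43569856 = 1.515.
The relativistic rocket's clock runs slow as seen from mission control, so Δτ = Δt/γ = 364/1.515 = 240 hours.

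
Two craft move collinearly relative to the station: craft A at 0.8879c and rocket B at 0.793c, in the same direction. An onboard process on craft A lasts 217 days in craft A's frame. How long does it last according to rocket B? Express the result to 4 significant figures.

Transform craft A's velocity into rocket B's frame: (0.8879 − 0.793)/(1 − 0.8879·0.793) = 0.0949/0.2958953, so the relative speed is 0.32072c.
γ for this relative speed: γ = 1/√(1 − 0.102861) = 1.0558.
The clock on craft A records proper time, so rocket B measures Δt = γΔτ = 1.0558 × 217 = 229.1 days.

229.1 days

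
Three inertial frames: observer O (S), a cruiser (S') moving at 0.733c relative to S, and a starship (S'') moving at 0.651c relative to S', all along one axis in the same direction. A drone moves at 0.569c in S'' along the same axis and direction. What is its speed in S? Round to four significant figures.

0.9823c

First combine the drone and starship (S''→S'): u₁ = (0.569 + 0.651)/(1 + 0.569×0.651) = 1.22/1.370419 = 0.89024.
Then combine with the cruiser (S'→S): u = (0.89024 + 0.733)/(1 + 0.89024×0.733) = 1.62324/1.65254592 = 0.98227.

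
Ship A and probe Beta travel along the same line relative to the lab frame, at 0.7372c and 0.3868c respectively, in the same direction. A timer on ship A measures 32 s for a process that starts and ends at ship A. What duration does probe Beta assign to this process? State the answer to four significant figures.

36.71 s

The velocity of ship A relative to probe Beta is (0.7372 − 0.3868)c / (1 − 0.7372×0.3868) = 0.49017c; relative speed 0.49017c.
γ for this relative speed: γ = 1/√(1 − 0.240267) = 1.1473.
Ship A's interval is proper; time dilation gives Δt_B = γΔτ = 1.1473 × 32 s = 36.71 s.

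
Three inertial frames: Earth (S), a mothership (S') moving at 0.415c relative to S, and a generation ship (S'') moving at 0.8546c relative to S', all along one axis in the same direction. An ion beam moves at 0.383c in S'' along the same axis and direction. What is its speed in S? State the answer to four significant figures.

Compose velocities in two stages. Stage 1 (into S'): u₁ = (0.383+0.8546)/(1+0.383×0.8546) = 0.93241.
Stage 2 (into S): u = (0.93241+0.415)/(1+0.93241×0.415) = 0.97149, so the speed is 0.9715c.

0.9715c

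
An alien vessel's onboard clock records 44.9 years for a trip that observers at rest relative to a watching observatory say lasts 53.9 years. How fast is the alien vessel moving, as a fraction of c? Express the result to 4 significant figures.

0.5532c

γ = Δt/Δτ = 53.9/44.9 = 1.2004.
β = √(1 − 1/γ²) = √(1 − 0.693982) = √0.306018 = 0.5532.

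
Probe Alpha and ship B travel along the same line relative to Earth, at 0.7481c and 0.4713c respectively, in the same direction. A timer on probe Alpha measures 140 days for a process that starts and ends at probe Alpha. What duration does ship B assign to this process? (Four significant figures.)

The velocity of probe Alpha relative to ship B is (0.7481 − 0.4713)c / (1 − 0.7481×0.4713) = 0.42754c; relative speed 0.42754c.
γ for this relative speed: γ = 1/√(1 − 0.18279) = 1.1062.
Probe Alpha's interval is proper; time dilation gives Δt_B = γΔτ = 1.1062 × 140 days = 154.9 days.

154.9 days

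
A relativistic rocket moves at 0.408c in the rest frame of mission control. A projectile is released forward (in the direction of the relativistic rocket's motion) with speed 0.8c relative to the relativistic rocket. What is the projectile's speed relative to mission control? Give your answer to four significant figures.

0.9107c

Relativistic velocity addition: u = (u' + v)/(1 + u'v/c²), with u' = 0.8c and v = 0.408c.
Numerator: 0.8 + 0.408 = 1.208. Denominator: 1 + (0.8)(0.408) = 1.3264.
u = 1.208/1.3264 = 0.91074, so the speed is 0.9107c.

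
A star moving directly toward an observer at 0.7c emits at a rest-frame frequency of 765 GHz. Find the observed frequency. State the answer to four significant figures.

Relativistic Doppler (source moving toward): f_obs = f_src · √((1+β)/(1−β)).
With β = 0.7: factor = √(1.7/0.3) = 2.3805.
f_obs = 765 × 2.3805 = 1821 GHz.

1821 GHz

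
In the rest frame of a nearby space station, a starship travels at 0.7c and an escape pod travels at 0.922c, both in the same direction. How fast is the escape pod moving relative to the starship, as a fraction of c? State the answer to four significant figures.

Transform to the starship's frame: u' = (u − v)/(1 − uv/c²).
u' = (0.922 − 0.7)/(1 − 0.922×0.7) = 0.222/0.3546 = 0.62606.
Speed in the starship's frame: 0.6261c (in the same direction).

0.6261c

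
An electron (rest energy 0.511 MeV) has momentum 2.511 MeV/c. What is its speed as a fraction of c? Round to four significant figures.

βγ = pc/(mc²) = 2.511/0.511 = 4.9139.
Since γ² = 1 + (βγ)² = 25.1464, γ = √25.1464 = 5.01462, and β = (βγ)/γ = 4.9139/5.01462 = 0.9799.

0.9799c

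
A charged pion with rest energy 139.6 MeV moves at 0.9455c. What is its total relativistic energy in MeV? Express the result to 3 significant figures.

With β = 0.9455, γ = 1/√(1 − 0.9455²) = 1/√0.10602975 = 3.071.
Total energy: E = γmc² = 3.071 × 139.6 MeV = 429 MeV.

429 MeV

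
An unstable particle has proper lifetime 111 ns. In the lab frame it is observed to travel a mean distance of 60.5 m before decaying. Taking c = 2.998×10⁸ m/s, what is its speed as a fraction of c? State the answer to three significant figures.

0.876c

Lab distance = (lab lifetime)·v = γτ·βc, so βγ = d/(cτ) = 60.50/(2.998×10⁸ × 1.110×10^-7) = 1.818.
With βγ = 1.818: γ² = 1 + (βγ)² = 4.30512, and β = (βγ)/γ = 1.818/2.07488 = 0.876.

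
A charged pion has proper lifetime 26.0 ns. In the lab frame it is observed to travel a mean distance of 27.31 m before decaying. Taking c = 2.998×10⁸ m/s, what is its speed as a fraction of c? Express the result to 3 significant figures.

Lab distance = (lab lifetime)·v = γτ·βc, so βγ = d/(cτ) = 27.31/(2.998×10⁸ × 2.600×10^-8) = 3.5036.
With βγ = 3.5036: γ² = 1 + (βγ)² = 13.2752, and β = (βγ)/γ = 3.5036/3.64351 = 0.962.

0.962c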